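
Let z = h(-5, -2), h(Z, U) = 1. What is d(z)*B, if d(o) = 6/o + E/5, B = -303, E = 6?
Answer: -10908/5 ≈ -2181.6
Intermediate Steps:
z = 1
d(o) = 6/5 + 6/o (d(o) = 6/o + 6/5 = 6/5 + 6/o)
d(z)*B = (6/5 + 6/1)*(-303) = (6/5 + 6*1)*(-303) = (6/5 + 6)*(-303) = (36/5)*(-303) = -10908/5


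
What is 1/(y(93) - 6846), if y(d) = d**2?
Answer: 1/1803 ≈ 0.00055463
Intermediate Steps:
1/(y(93) - 6846) = 1/(93**2 - 6846) = 1/(8649 - 6846) = 1/1803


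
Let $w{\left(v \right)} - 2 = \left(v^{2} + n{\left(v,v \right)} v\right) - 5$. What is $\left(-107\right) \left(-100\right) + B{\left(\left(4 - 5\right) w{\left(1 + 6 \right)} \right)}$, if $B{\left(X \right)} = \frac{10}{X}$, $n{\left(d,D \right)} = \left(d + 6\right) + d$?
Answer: $\frac{995095}{93} \approx 10700.0$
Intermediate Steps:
$n{\left(d,D \right)} = 6 + 2 d$ ($n{\left(d,D \right)} = \left(6 + d\right) + d = 6 + 2 d$)
$w{\left(v \right)} = -3 + v^{2} + v \left(6 + 2 v\right)$ ($w{\left(v \right)} = 2 - \left(5 - v^{2} - \left(6 + 2 v\right) v\right) = 2 - \left(5 - v^{2} - v \left(6 + 2 v\right)\right) = 2 + \left(-5 + v^{2} + v \left(6 + 2 v\right)\right) = -3 + v^{2} + v \left(6 + 2 v\right)$)
$\left(-107\right) \left(-100\right) + B{\left(\left(4 - 5\right) w{\left(1 + 6 \right)} \right)} = \left(-107\right) \left(-100\right) + \frac{10}{\left(4 - 5\right) \left(-3 + 3 \left(1 + 6\right)^{2} + 6 \left(1 + 6\right)\right)} = 10700 + \frac{10}{\left(-1\right) \left(-3 + 3 \cdot 7^{2} + 6 \cdot 7\right)} = 10700 + \frac{10}{\left(-1\right) \left(-3 + 3 \cdot 49 + 42\right)} = 10700 + \frac{10}{\left(-1\right) \left(-3 + 147 + 42\right)} = 10700 + \frac{10}{\left(-1\right) 186} = 10700 + \frac{10}{-186} = 10700 + 10 \left(- \frac{1}{186}\right) = 10700 - \frac{5}{93} = \frac{995095}{93}$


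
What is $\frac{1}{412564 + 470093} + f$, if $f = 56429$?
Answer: $\frac{49807451854}{882657} \approx 56429.0$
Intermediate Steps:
$\frac{1}{412564 + 470093} + f = \frac{1}{412564 + 470093} + 56429 = \frac{1}{882657} + 56429 = \frac{49807451854}{882657}$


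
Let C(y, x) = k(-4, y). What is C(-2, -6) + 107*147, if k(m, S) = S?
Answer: 15727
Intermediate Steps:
C(y, x) = y
C(-2, -6) + 107*147 = -2 + 107*147 = -2 + 15729 = 15727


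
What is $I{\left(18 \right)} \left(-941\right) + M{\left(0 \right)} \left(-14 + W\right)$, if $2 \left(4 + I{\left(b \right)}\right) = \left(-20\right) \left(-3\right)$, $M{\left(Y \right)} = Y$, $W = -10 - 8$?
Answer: $-24466$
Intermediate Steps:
$W = -18$ ($W = -10 - 8 = -18$)
$I{\left(b \right)} = 26$ ($I{\left(b \right)} = -4 + \frac{\left(-20\right) \left(-3\right)}{2} = -4 + \frac{1}{2} \cdot 60 = -4 + 30 = 26$)
$I{\left(18 \right)} \left(-941\right) + M{\left(0 \right)} \left(-14 + W\right) = 26 \left(-941\right) + 0 \left(-14 - 18\right) = -24466 + 0 \left(-32\right) = -24466 + 0 = -24466$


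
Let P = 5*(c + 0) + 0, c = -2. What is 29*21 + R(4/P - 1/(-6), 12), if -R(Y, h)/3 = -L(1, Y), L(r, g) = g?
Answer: 6083/10 ≈ 608.30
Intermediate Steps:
P = -10 (P = 5*(-2 + 0) + 0 = 5*(-2) + 0 = -10 + 0 = -10)
R(Y, h) = 3*Y (R(Y, h) = -(-3)*Y = 3*Y)
29*21 + R(4/P - 1/(-6), 12) = 29*21 + 3*(4/(-10) - 1/(-6)) = 609 + 3*(4*(-⅒) - 1*(-⅙)) = 609 + 3*(-⅖ + ⅙) = 609 + 3*(-7/30) = 609 - 7/10 = 6083/10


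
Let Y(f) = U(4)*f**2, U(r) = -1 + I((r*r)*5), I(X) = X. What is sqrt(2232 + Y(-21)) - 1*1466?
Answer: -1466 + 3*sqrt(4119) ≈ -1273.5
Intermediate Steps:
U(r) = -1 + 5*r**2 (U(r) = -1 + (r*r)*5 = -1 + r**2*5 = -1 + 5*r**2)
Y(f) = 79*f**2 (Y(f) = (-1 + 5*4**2)*f**2 = (-1 + 5*16)*f**2 = (-1 + 80)*f**2 = 79*f**2)
sqrt(2232 + Y(-21)) - 1*1466 = sqrt(2232 + 79*(-21)**2) - 1*1466 = sqrt(2232 + 79*441) - 1466 = sqrt(2232 + 34839) - 1466 = sqrt(37071) - 1466 = 3*sqrt(4119) - 1466 = -1466 + 3*sqrt(4119)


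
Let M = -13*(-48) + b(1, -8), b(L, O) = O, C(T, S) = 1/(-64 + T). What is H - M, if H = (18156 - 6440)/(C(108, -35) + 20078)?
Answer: -543679224/883433 ≈ -615.42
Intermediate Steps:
H = 515504/883433 (H = (18156 - 6440)/(1/(-64 + 108) + 20078) = 11716/(1/44 + 20078) = 11716/(883433/44) = 11716*(44/883433) = 515504/883433 ≈ 0.58352)
M = 616 (M = -13*(-48) - 8 = 624 - 8 = 616)
H - M = 515504/883433 - 1*616 = 515504/883433 - 616 = -543679224/883433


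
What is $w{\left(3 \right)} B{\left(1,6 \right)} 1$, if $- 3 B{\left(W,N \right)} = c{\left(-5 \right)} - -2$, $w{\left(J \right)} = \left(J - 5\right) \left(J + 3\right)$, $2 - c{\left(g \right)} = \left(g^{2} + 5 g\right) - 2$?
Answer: $24$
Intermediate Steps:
$c{\left(g \right)} = 4 - g^{2} - 5 g$ ($c{\left(g \right)} = 2 - \left(\left(g^{2} + 5 g\right) - 2\right) = 2 - \left(-2 + g^{2} + 5 g\right) = 4 - g^{2} - 5 g$)
$w{\left(J \right)} = \left(-5 + J\right) \left(3 + J\right)$
$B{\left(W,N \right)} = -2$ ($B{\left(W,N \right)} = - \frac{\left(4 - \left(-5\right)^{2} - -25\right) - -2}{3} = - \frac{\left(4 - 25 + 25\right) + 2}{3} = - \frac{4 + 2}{3} = \left(- \frac{1}{3}\right) 6 = -2$)
$w{\left(3 \right)} B{\left(1,6 \right)} 1 = \left(-15 + 3^{2} - 6\right) \left(-2\right) 1 = \left(-15 + 9 - 6\right) \left(-2\right) 1 = \left(-12\right) \left(-2\right) 1 = 24 \cdot 1 = 24$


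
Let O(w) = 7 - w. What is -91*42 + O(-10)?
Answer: -3805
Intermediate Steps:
-91*42 + O(-10) = -91*42 + (7 - 1*(-10)) = -3822 + (7 + 10) = -3822 + 17 = -3805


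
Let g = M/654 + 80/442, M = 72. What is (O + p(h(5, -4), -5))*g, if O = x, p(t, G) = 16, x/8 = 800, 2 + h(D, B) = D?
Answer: 44988992/24089 ≈ 1867.6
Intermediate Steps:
h(D, B) = -2 + D
x = 6400 (x = 8*800 = 6400)
O = 6400
g = 7012/24089 (g = 72/654 + 80/442 = 72*(1/654) + 80*(1/442) = 12/109 + 40/221 = 7012/24089 ≈ 0.29109)
(O + p(h(5, -4), -5))*g = (6400 + 16)*(7012/24089) = 6416*(7012/24089) = 44988992/24089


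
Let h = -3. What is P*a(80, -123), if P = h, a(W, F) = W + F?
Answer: 129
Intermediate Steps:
a(W, F) = F + W
P = -3
P*a(80, -123) = -3*(-123 + 80) = -3*(-43) = 129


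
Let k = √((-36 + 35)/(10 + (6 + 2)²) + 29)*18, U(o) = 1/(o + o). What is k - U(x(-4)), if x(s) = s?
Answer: ⅛ + 9*√158730/37 ≈ 97.035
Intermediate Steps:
U(o) = 1/(2*o)
k = 9*√158730/37 (k = √(-1/(10 + 8²) + 29)*18 = √(-1/(10 + 64) + 29)*18 = √(-1/74 + 29)*18 = √(2145/74)*18 = (√158730/74)*18 = 9*√158730/37 ≈ 96.910)
k - U(x(-4)) = 9*√158730/37 - 1/(2*(-4)) = 9*√158730/37 - (-1)/(2*4) = 9*√158730/37 - 1*(-⅛) = 9*√158730/37 + ⅛ = ⅛ + 9*√158730/37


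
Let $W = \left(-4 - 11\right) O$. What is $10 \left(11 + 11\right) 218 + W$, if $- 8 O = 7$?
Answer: $\frac{383785}{8} \approx 47973.0$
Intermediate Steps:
$O = - \frac{7}{8}$ ($O = \left(- \frac{1}{8}\right) 7 = - \frac{7}{8} \approx -0.875$)
$W = \frac{105}{8}$ ($W = \left(-4 - 11\right) \left(- \frac{7}{8}\right) = \left(-15\right) \left(- \frac{7}{8}\right) = \frac{105}{8} \approx 13.125$)
$10 \left(11 + 11\right) 218 + W = 10 \left(11 + 11\right) 218 + \frac{105}{8} = 10 \cdot 22 \cdot 218 + \frac{105}{8} = 220 \cdot 218 + \frac{105}{8} = 47960 + \frac{105}{8} = \frac{383785}{8}$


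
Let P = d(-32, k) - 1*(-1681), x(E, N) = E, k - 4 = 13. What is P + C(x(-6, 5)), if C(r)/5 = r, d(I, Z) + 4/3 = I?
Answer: 4853/3 ≈ 1617.7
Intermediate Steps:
k = 17 (k = 4 + 13 = 17)
d(I, Z) = -4/3 + I
C(r) = 5*r
P = 4943/3 (P = (-4/3 - 32) - 1*(-1681) = -100/3 + 1681 = 4943/3 ≈ 1647.7)
P + C(x(-6, 5)) = 4943/3 + 5*(-6) = 4943/3 - 30 = 4853/3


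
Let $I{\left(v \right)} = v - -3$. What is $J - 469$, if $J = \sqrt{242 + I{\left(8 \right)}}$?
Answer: $-469 + \sqrt{253} \approx -453.09$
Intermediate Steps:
$I{\left(v \right)} = 3 + v$ ($I{\left(v \right)} = v + 3 = 3 + v$)
$J = \sqrt{253}$ ($J = \sqrt{242 + \left(3 + 8\right)} = \sqrt{242 + 11} = \sqrt{253} \approx 15.906$)
$J - 469 = \sqrt{253} - 469 = -469 + \sqrt{253}$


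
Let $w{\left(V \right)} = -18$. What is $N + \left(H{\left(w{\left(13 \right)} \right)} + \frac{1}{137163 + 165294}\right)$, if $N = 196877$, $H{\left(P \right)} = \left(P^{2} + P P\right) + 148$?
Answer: $\frac{59787582562}{302457} \approx 1.9767 \cdot 10^{5}$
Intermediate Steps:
$H{\left(P \right)} = 148 + 2 P^{2}$ ($H{\left(P \right)} = \left(P^{2} + P^{2}\right) + 148 = 2 P^{2} + 148 = 148 + 2 P^{2}$)
$N + \left(H{\left(w{\left(13 \right)} \right)} + \frac{1}{137163 + 165294}\right) = 196877 + \left(\left(148 + 2 \left(-18\right)^{2}\right) + \frac{1}{137163 + 165294}\right) = 196877 + \left(\left(148 + 2 \cdot 324\right) + \frac{1}{302457}\right) = 196877 + \left(\left(148 + 648\right) + \frac{1}{302457}\right) = 196877 + \left(796 + \frac{1}{302457}\right) = 196877 + \frac{240755773}{302457} = \frac{59787582562}{302457}$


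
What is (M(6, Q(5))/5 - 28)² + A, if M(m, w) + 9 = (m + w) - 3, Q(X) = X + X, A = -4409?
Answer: -91729/25 ≈ -3669.2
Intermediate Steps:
Q(X) = 2*X
M(m, w) = -12 + m + w (M(m, w) = -9 + ((m + w) - 3) = -9 + (-3 + m + w) = -12 + m + w)
(M(6, Q(5))/5 - 28)² + A = ((-12 + 6 + 2*5)/5 - 28)² - 4409 = ((-12 + 6 + 10)*(⅕) - 28)² - 4409 = (4*(⅕) - 28)² - 4409 = (⅘ - 28)² - 4409 = (-136/5)² - 4409 = 18496/25 - 4409 = -91729/25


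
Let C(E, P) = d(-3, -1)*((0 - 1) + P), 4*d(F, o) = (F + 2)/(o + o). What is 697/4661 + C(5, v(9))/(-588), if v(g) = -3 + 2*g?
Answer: 229531/1566096 ≈ 0.14656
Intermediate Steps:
d(F, o) = (2 + F)/(8*o) (d(F, o) = ((F + 2)/(o + o))/4 = ((2 + F)/((2*o)))/4 = ((2 + F)*(1/(2*o)))/4 = ((2 + F)/(2*o))/4 = (2 + F)/(8*o))
C(E, P) = -1/8 + P/8 (C(E, P) = ((1/8)*(2 - 3)/(-1))*((0 - 1) + P) = ((1/8)*(-1)*(-1))*(-1 + P) = (-1 + P)/8 = -1/8 + P/8)
697/4661 + C(5, v(9))/(-588) = 697/4661 + (-1/8 + (-3 + 2*9)/8)/(-588) = 697*(1/4661) + (-1/8 + (-3 + 18)/8)*(-1/588) = 697/4661 + (-1/8 + (1/8)*15)*(-1/588) = 697/4661 + (-1/8 + 15/8)*(-1/588) = 697/4661 + (7/4)*(-1/588) = 697/4661 - 1/336 = 229531/1566096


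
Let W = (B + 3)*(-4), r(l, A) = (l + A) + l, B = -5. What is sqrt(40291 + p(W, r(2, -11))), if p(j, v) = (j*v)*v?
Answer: sqrt(40683) ≈ 201.70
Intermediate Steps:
r(l, A) = A + 2*l (r(l, A) = (A + l) + l = A + 2*l)
W = 8 (W = (-5 + 3)*(-4) = -2*(-4) = 8)
p(j, v) = j*v**2
sqrt(40291 + p(W, r(2, -11))) = sqrt(40291 + 8*(-11 + 2*2)**2) = sqrt(40291 + 8*(-11 + 4)**2) = sqrt(40291 + 8*(-7)**2) = sqrt(40291 + 8*49) = sqrt(40291 + 392) = sqrt(40683)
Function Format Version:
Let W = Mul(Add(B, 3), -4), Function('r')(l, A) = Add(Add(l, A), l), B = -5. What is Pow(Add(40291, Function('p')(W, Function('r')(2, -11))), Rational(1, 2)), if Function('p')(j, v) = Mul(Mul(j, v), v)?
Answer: Pow(40683, Rational(1, 2)) ≈ 201.70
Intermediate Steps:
Function('r')(l, A) = Add(A, Mul(2, l)) (Function('r')(l, A) = Add(Add(A, l), l) = Add(A, Mul(2, l)))
W = 8 (W = Mul(Add(-5, 3), -4) = Mul(-2, -4) = 8)
Function('p')(j, v) = Mul(j, Pow(v, 2))
Pow(Add(40291, Function('p')(W, Function('r')(2, -11))), Rational(1, 2)) = Pow(Add(40291, Mul(8, Pow(Add(-11, Mul(2, 2)), 2))), Rational(1, 2)) = Pow(Add(40291, Mul(8, Pow(Add(-11, 4), 2))), Rational(1, 2)) = Pow(Add(40291, Mul(8, Pow(-7, 2))), Rational(1, 2)) = Pow(Add(40291, Mul(8, 49)), Rational(1, 2)) = Pow(Add(40291, 392), Rational(1, 2)) = Pow(40683, Rational(1, 2))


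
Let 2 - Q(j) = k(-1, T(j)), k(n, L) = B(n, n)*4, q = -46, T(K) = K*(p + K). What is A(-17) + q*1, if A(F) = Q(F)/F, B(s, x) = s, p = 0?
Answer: -788/17 ≈ -46.353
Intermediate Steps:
T(K) = K² (T(K) = K*(0 + K) = K*K = K²)
k(n, L) = 4*n (k(n, L) = n*4 = 4*n)
Q(j) = 6 (Q(j) = 2 - 4*(-1) = 2 - 1*(-4) = 2 + 4 = 6)
A(F) = 6/F
A(-17) + q*1 = 6/(-17) - 46*1 = 6*(-1/17) - 46 = -6/17 - 46 = -788/17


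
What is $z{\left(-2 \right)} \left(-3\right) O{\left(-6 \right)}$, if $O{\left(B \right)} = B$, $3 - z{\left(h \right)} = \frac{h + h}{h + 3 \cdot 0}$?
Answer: $18$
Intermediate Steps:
$z{\left(h \right)} = 1$ ($z{\left(h \right)} = 3 - \frac{h + h}{h + 3 \cdot 0} = 3 - \frac{2 h}{h + 0} = 3 - \frac{2 h}{h} = 3 - 2 = 1$)
$z{\left(-2 \right)} \left(-3\right) O{\left(-6 \right)} = 1 \left(-3\right) \left(-6\right) = \left(-3\right) \left(-6\right) = 18$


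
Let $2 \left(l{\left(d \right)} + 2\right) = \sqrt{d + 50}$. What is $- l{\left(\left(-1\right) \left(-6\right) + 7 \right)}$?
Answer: $2 - \frac{3 \sqrt{7}}{2} \approx -1.9686$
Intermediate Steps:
$l{\left(d \right)} = -2 + \frac{\sqrt{50 + d}}{2}$ ($l{\left(d \right)} = -2 + \frac{\sqrt{d + 50}}{2} = -2 + \frac{\sqrt{50 + d}}{2}$)
$- l{\left(\left(-1\right) \left(-6\right) + 7 \right)} = - (-2 + \frac{\sqrt{50 + \left(\left(-1\right) \left(-6\right) + 7\right)}}{2}) = - (-2 + \frac{\sqrt{50 + \left(6 + 7\right)}}{2}) = - (-2 + \frac{\sqrt{50 + 13}}{2}) = - (-2 + \frac{\sqrt{63}}{2}) = - (-2 + \frac{3 \sqrt{7}}{2}) = 2 - \frac{3 \sqrt{7}}{2}$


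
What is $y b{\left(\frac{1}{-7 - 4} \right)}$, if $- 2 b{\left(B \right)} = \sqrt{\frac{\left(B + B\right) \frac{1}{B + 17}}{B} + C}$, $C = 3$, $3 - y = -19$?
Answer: $- \frac{11 \sqrt{26970}}{93} \approx -19.425$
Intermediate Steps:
$y = 22$ ($y = 3 - -19 = 3 + 19 = 22$)
$b{\left(B \right)} = - \frac{\sqrt{3 + \frac{2}{17 + B}}}{2}$ ($b{\left(B \right)} = - \frac{\sqrt{\frac{\left(B + B\right) \frac{1}{B + 17}}{B} + 3}}{2} = - \frac{\sqrt{\frac{2 B \frac{1}{17 + B}}{B} + 3}}{2} = - \frac{\sqrt{\frac{2}{17 + B} + 3}}{2} = - \frac{\sqrt{3 + \frac{2}{17 + B}}}{2}$)
$y b{\left(\frac{1}{-7 - 4} \right)} = 22 \left(- \frac{\sqrt{\frac{53 + \frac{3}{-7 - 4}}{17 + \frac{1}{-7 - 4}}}}{2}\right) = 22 \left(- \frac{\sqrt{\frac{53 + \frac{3}{-11}}{17 + \frac{1}{-11}}}}{2}\right) = 22 \left(- \frac{\sqrt{\frac{53 + 3 \left(- \frac{1}{11}\right)}{17 - \frac{1}{11}}}}{2}\right) = 22 \left(- \frac{\sqrt{\frac{53 - \frac{3}{11}}{\frac{186}{11}}}}{2}\right) = 22 \left(- \frac{\sqrt{\frac{11}{186} \cdot \frac{580}{11}}}{2}\right) = 22 \left(- \frac{\sqrt{\frac{290}{93}}}{2}\right) = 22 \left(- \frac{\frac{1}{93} \sqrt{26970}}{2}\right) = 22 \left(- \frac{\sqrt{26970}}{186}\right) = - \frac{11 \sqrt{26970}}{93}$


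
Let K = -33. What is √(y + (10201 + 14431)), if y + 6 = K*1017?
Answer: I*√8935 ≈ 94.525*I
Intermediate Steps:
y = -33567 (y = -6 - 33*1017 = -6 - 33561 = -33567)
√(y + (10201 + 14431)) = √(-33567 + (10201 + 14431)) = √(-33567 + 24632) = √(-8935) = I*√8935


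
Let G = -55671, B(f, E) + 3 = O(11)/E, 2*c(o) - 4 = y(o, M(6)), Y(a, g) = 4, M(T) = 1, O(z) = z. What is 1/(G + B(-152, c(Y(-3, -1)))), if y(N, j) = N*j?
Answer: -4/222685 ≈ -1.7963e-5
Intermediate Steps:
c(o) = 2 + o/2 (c(o) = 2 + (o*1)/2 = 2 + o/2)
B(f, E) = -3 + 11/E
1/(G + B(-152, c(Y(-3, -1)))) = 1/(-55671 + (-3 + 11/(2 + (½)*4))) = 1/(-55671 + (-3 + 11/(2 + 2))) = 1/(-55671 + (-3 + 11/4)) = 1/(-55671 - ¼) = 1/(-222685/4) = -4/222685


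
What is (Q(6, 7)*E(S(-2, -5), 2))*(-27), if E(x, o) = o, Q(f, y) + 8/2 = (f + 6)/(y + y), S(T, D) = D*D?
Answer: 1188/7 ≈ 169.71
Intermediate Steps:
S(T, D) = D²
Q(f, y) = -4 + (6 + f)/(2*y) (Q(f, y) = -4 + (f + 6)/(y + y) = -4 + (6 + f)/((2*y)) = -4 + (6 + f)*(1/(2*y)) = -4 + (6 + f)/(2*y))
(Q(6, 7)*E(S(-2, -5), 2))*(-27) = (((½)*(6 + 6 - 8*7)/7)*2)*(-27) = (((½)*(⅐)*(6 + 6 - 56))*2)*(-27) = (((½)*(⅐)*(-44))*2)*(-27) = -22/7*2*(-27) = -44/7*(-27) = 1188/7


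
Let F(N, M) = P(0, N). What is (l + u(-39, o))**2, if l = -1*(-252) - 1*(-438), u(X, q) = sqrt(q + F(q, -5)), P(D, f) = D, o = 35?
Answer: (690 + sqrt(35))**2 ≈ 4.8430e+5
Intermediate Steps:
F(N, M) = 0
u(X, q) = sqrt(q) (u(X, q) = sqrt(q + 0) = sqrt(q))
l = 690 (l = 252 + 438 = 690)
(l + u(-39, o))**2 = (690 + sqrt(35))**2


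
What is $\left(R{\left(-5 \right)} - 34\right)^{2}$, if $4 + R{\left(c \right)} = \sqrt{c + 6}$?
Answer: $1369$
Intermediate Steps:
$R{\left(c \right)} = -4 + \sqrt{6 + c}$ ($R{\left(c \right)} = -4 + \sqrt{c + 6} = -4 + \sqrt{6 + c}$)
$\left(R{\left(-5 \right)} - 34\right)^{2} = \left(\left(-4 + \sqrt{6 - 5}\right) - 34\right)^{2} = \left(\left(-4 + \sqrt{1}\right) - 34\right)^{2} = \left(\left(-4 + 1\right) - 34\right)^{2} = \left(-3 - 34\right)^{2} = \left(-37\right)^{2} = 1369$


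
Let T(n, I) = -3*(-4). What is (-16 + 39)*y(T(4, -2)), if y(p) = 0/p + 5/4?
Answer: 115/4 ≈ 28.750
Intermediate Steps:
T(n, I) = 12
y(p) = 5/4 (y(p) = 0 + 5*(¼) = 0 + 5/4 = 5/4)
(-16 + 39)*y(T(4, -2)) = (-16 + 39)*(5/4) = 23*(5/4) = 115/4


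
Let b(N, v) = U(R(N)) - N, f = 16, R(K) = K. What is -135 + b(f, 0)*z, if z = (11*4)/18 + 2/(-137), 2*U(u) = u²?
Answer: 169097/1233 ≈ 137.14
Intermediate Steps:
U(u) = u²/2
z = 2996/1233 (z = 44*(1/18) + 2*(-1/137) = 22/9 - 2/137 = 2996/1233 ≈ 2.4298)
b(N, v) = N²/2 - N
-135 + b(f, 0)*z = -135 + ((½)*16*(-2 + 16))*(2996/1233) = -135 + ((½)*16*14)*(2996/1233) = -135 + 112*(2996/1233) = -135 + 335552/1233 = 169097/1233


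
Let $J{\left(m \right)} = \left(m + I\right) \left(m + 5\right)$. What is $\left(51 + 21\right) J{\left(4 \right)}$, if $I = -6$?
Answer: $-1296$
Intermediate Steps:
$J{\left(m \right)} = \left(-6 + m\right) \left(5 + m\right)$ ($J{\left(m \right)} = \left(m - 6\right) \left(m + 5\right) = \left(-6 + m\right) \left(5 + m\right)$)
$\left(51 + 21\right) J{\left(4 \right)} = \left(51 + 21\right) \left(-30 + 4^{2} - 4\right) = 72 \left(-30 + 16 - 4\right) = 72 \left(-18\right) = -1296$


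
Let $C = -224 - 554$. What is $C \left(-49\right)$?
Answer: $38122$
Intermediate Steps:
$C = -778$
$C \left(-49\right) = \left(-778\right) \left(-49\right) = 38122$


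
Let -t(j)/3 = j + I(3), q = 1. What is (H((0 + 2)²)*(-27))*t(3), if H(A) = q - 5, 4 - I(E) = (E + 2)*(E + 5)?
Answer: 10692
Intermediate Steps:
I(E) = 4 - (2 + E)*(5 + E) (I(E) = 4 - (E + 2)*(E + 5) = 4 - (2 + E)*(5 + E))
t(j) = 108 - 3*j (t(j) = -3*(j + (-6 - 1*3² - 7*3)) = -3*(j + (-6 - 1*9 - 21)) = -3*(j + (-6 - 9 - 21)) = -3*(j - 36) = -3*(-36 + j) = 108 - 3*j)
H(A) = -4 (H(A) = 1 - 5 = -4)
(H((0 + 2)²)*(-27))*t(3) = (-4*(-27))*(108 - 3*3) = 108*(108 - 9) = 108*99 = 10692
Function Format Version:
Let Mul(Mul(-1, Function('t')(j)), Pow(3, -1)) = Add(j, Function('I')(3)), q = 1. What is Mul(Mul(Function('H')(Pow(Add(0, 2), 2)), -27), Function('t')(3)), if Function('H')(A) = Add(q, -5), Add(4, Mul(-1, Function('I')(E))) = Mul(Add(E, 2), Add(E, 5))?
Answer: 10692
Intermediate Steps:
Function('I')(E) = Add(4, Mul(-1, Add(2, E), Add(5, E))) (Function('I')(E) = Add(4, Mul(-1, Mul(Add(E, 2), Add(E, 5)))) = Add(4, Mul(-1, Mul(Add(2, E), Add(5, E)))) = Add(4, Mul(-1, Add(2, E), Add(5, E))))
Function('t')(j) = Add(108, Mul(-3, j)) (Function('t')(j) = Mul(-3, Add(j, Add(-6, Mul(-1, Pow(3, 2)), Mul(-7, 3)))) = Mul(-3, Add(j, Add(-6, Mul(-1, 9), -21))) = Mul(-3, Add(j, Add(-6, -9, -21))) = Mul(-3, Add(j, -36)) = Mul(-3, Add(-36, j)) = Add(108, Mul(-3, j)))
Function('H')(A) = -4 (Function('H')(A) = Add(1, -5) = -4)
Mul(Mul(Function('H')(Pow(Add(0, 2), 2)), -27), Function('t')(3)) = Mul(Mul(-4, -27), Add(108, Mul(-3, 3))) = Mul(108, Add(108, -9)) = Mul(108, 99) = 10692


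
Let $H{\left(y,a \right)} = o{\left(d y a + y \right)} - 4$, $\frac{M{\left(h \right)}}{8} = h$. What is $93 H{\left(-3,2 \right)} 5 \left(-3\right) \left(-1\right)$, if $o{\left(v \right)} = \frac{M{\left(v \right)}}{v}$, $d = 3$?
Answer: $5580$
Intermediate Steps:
$M{\left(h \right)} = 8 h$
$o{\left(v \right)} = 8$ ($o{\left(v \right)} = \frac{8 v}{v} = 8$)
$H{\left(y,a \right)} = 4$ ($H{\left(y,a \right)} = 8 - 4 = 4$)
$93 H{\left(-3,2 \right)} 5 \left(-3\right) \left(-1\right) = 93 \cdot 4 \cdot 5 \left(-3\right) \left(-1\right) = 372 \left(\left(-15\right) \left(-1\right)\right) = 372 \cdot 15 = 5580$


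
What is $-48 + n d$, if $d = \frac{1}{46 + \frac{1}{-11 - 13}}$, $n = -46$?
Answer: $- \frac{54048}{1103} \approx -49.001$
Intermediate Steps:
$d = \frac{24}{1103}$ ($d = \frac{1}{46 + \frac{1}{-24}} = \frac{1}{46 - \frac{1}{24}} = \frac{1}{\frac{1103}{24}} = \frac{24}{1103} \approx 0.021759$)
$-48 + n d = -48 - \frac{1104}{1103} = - \frac{54048}{1103}$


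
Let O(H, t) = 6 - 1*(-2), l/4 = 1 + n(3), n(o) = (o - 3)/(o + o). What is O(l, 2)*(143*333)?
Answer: 380952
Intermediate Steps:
n(o) = (-3 + o)/(2*o) (n(o) = (-3 + o)/((2*o)) = (-3 + o)*(1/(2*o)) = (-3 + o)/(2*o))
l = 4 (l = 4*(1 + (½)*(-3 + 3)/3) = 4*(1 + (½)*(⅓)*0) = 4*(1 + 0) = 4*1 = 4)
O(H, t) = 8 (O(H, t) = 6 + 2 = 8)
O(l, 2)*(143*333) = 8*(143*333) = 8*47619 = 380952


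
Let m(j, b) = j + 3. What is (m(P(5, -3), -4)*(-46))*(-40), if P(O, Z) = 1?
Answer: 7360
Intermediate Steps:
m(j, b) = 3 + j
(m(P(5, -3), -4)*(-46))*(-40) = ((3 + 1)*(-46))*(-40) = (4*(-46))*(-40) = -184*(-40) = 7360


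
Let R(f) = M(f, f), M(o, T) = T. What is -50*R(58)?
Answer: -2900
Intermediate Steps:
R(f) = f
-50*R(58) = -50*58 = -2900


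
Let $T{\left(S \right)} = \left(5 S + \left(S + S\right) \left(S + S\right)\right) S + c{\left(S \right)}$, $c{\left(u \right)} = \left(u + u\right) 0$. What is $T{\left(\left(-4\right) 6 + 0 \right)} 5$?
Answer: $-262080$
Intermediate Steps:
$c{\left(u \right)} = 0$ ($c{\left(u \right)} = 2 u 0 = 0$)
$T{\left(S \right)} = S \left(4 S^{2} + 5 S\right)$ ($T{\left(S \right)} = \left(5 S + \left(S + S\right) \left(S + S\right)\right) S + 0 = \left(5 S + 2 S 2 S\right) S + 0 = \left(5 S + 4 S^{2}\right) S + 0 = \left(4 S^{2} + 5 S\right) S + 0 = S \left(4 S^{2} + 5 S\right) + 0 = S \left(4 S^{2} + 5 S\right)$)
$T{\left(\left(-4\right) 6 + 0 \right)} 5 = \left(\left(-4\right) 6 + 0\right)^{2} \left(5 + 4 \left(\left(-4\right) 6 + 0\right)\right) 5 = \left(-24 + 0\right)^{2} \left(5 + 4 \left(-24 + 0\right)\right) 5 = \left(-24\right)^{2} \left(5 + 4 \left(-24\right)\right) 5 = 576 \left(5 - 96\right) 5 = 576 \left(-91\right) 5 = \left(-52416\right) 5 = -262080$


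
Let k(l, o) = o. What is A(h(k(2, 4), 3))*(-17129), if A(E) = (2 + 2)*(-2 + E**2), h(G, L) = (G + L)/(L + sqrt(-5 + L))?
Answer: 68516*(12*sqrt(2) + 35*I)/(-7*I + 6*sqrt(2)) ≈ -57191.0 + 2.3543e+5*I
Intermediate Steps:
h(G, L) = (G + L)/(L + sqrt(-5 + L))
A(E) = -8 + 4*E**2 (A(E) = 4*(-2 + E**2) = -8 + 4*E**2)
A(h(k(2, 4), 3))*(-17129) = (-8 + 4*((4 + 3)/(3 + sqrt(-5 + 3)))**2)*(-17129) = (-8 + 4*(7/(3 + sqrt(-2)))**2)*(-17129) = (-8 + 4*(7/(3 + I*sqrt(2)))**2)*(-17129) = (-8 + 4*(49/(3 + I*sqrt(2))**2))*(-17129) = (-8 + 196/(3 + I*sqrt(2))**2)*(-17129) = 137032 - 3357284/(3 + I*sqrt(2))**2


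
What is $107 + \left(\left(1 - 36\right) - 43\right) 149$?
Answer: $-11515$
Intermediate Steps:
$107 + \left(\left(1 - 36\right) - 43\right) 149 = 107 + \left(-35 - 43\right) 149 = 107 - 11622 = -11515$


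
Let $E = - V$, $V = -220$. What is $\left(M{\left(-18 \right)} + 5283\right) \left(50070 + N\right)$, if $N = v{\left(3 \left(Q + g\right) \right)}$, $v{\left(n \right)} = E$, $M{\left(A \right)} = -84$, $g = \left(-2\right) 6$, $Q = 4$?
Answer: $261457710$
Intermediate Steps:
$g = -12$
$E = 220$ ($E = \left(-1\right) \left(-220\right) = 220$)
$v{\left(n \right)} = 220$
$N = 220$
$\left(M{\left(-18 \right)} + 5283\right) \left(50070 + N\right) = \left(-84 + 5283\right) \left(50070 + 220\right) = 5199 \cdot 50290 = 261457710$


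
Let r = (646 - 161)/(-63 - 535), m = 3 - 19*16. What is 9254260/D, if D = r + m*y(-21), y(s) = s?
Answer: 5534047480/3779473 ≈ 1464.2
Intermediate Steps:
m = -301 (m = 3 - 304 = -301)
r = -485/598 (r = 485/(-598) = 485*(-1/598) = -485/598 ≈ -0.81104)
D = 3779473/598 (D = -485/598 - 301*(-21) = -485/598 + 6321 = 3779473/598 ≈ 6320.2)
9254260/D = 9254260/(3779473/598) = 9254260*(598/3779473) = 5534047480/3779473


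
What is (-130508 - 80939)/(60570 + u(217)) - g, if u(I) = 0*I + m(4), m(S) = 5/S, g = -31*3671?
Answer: 27571429497/242285 ≈ 1.1380e+5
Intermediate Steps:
g = -113801
u(I) = 5/4 (u(I) = 0*I + 5/4 = 0 + 5*(1/4) = 0 + 5/4 = 5/4)
(-130508 - 80939)/(60570 + u(217)) - g = (-130508 - 80939)/(60570 + 5/4) - 1*(-113801) = -211447/242285/4 + 113801 = -211447*4/242285 + 113801 = -845788/242285 + 113801 = 27571429497/242285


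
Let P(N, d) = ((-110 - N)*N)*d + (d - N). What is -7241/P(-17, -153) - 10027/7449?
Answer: -2372886574/1802874021 ≈ -1.3162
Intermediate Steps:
P(N, d) = d - N + N*d*(-110 - N) (P(N, d) = (N*(-110 - N))*d + (d - N) = N*d*(-110 - N) + (d - N) = d - N + N*d*(-110 - N))
-7241/P(-17, -153) - 10027/7449 = -7241/(-153 - 1*(-17) - 1*(-153)*(-17)**2 - 110*(-17)*(-153)) - 10027/7449 = -7241/(-153 + 17 - 1*(-153)*289 - 286110) - 10027*1/7449 = -7241/(-153 + 17 + 44217 - 286110) - 10027/7449 = -7241/(-242029) - 10027/7449 = -7241*(-1/242029) - 10027/7449 = 7241/242029 - 10027/7449 = -2372886574/1802874021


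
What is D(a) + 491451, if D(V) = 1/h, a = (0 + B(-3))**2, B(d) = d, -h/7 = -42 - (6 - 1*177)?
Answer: 443780252/903 ≈ 4.9145e+5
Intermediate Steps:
h = -903 (h = -7*(-42 - (6 - 1*177)) = -7*(-42 - (6 - 177)) = -7*(-42 - 1*(-171)) = -7*(-42 + 171) = -7*129 = -903)
a = 9 (a = (0 - 3)**2 = (-3)**2 = 9)
D(V) = -1/903 (D(V) = 1/(-903) = -1/903)
D(a) + 491451 = -1/903 + 491451 = 443780252/903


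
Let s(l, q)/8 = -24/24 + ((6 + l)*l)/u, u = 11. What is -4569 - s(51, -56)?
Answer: -73427/11 ≈ -6675.2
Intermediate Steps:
s(l, q) = -8 + 8*l*(6 + l)/11 (s(l, q) = 8*(-24/24 + ((6 + l)*l)/11) = 8*(-24*1/24 + (l*(6 + l))*(1/11)) = 8*(-1 + l*(6 + l)/11) = -8 + 8*l*(6 + l)/11)
-4569 - s(51, -56) = -4569 - (-8 + (8/11)*51² + (48/11)*51) = -4569 - (-8 + (8/11)*2601 + 2448/11) = -4569 - (-8 + 20808/11 + 2448/11) = -4569 - 1*23168/11 = -4569 - 23168/11 = -73427/11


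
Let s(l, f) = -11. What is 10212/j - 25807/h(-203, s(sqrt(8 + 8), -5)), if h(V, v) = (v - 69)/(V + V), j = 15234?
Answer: -13301298439/101560 ≈ -1.3097e+5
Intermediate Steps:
h(V, v) = (-69 + v)/(2*V) (h(V, v) = (-69 + v)/((2*V)) = (-69 + v)*(1/(2*V)) = (-69 + v)/(2*V))
10212/j - 25807/h(-203, s(sqrt(8 + 8), -5)) = 10212/15234 - 25807*(-406/(-69 - 11)) = 10212*(1/15234) - 25807/((1/2)*(-1/203)*(-80)) = 1702/2539 - 25807/40/203 = 1702/2539 - 25807*203/40 = 1702/2539 - 5238821/40 = -13301298439/101560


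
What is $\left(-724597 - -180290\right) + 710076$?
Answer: $165769$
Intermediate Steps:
$\left(-724597 - -180290\right) + 710076 = \left(-724597 + 180290\right) + 710076 = -544307 + 710076 = 165769$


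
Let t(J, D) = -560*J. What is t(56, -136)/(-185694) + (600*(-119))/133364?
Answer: -162076010/442230261 ≈ -0.36650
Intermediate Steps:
t(56, -136)/(-185694) + (600*(-119))/133364 = -560*56/(-185694) + (600*(-119))/133364 = -31360*(-1/185694) - 71400*1/133364 = 15680/92847 - 2550/4763 = -162076010/442230261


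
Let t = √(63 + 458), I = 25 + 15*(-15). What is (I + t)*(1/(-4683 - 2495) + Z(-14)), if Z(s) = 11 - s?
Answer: -17944900/3589 + 179449*√521/7178 ≈ -4429.3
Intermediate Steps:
I = -200 (I = 25 - 225 = -200)
t = √521 ≈ 22.825
(I + t)*(1/(-4683 - 2495) + Z(-14)) = (-200 + √521)*(1/(-4683 - 2495) + (11 - 1*(-14))) = (-200 + √521)*(1/(-7178) + (11 + 14)) = (-200 + √521)*(-1/7178 + 25) = (-200 + √521)*(179449/7178) = -17944900/3589 + 179449*√521/7178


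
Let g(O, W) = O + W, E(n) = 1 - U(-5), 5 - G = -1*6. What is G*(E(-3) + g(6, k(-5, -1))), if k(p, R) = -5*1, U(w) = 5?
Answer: -33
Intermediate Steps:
k(p, R) = -5
G = 11 (G = 5 - (-1)*6 = 5 - 1*(-6) = 5 + 6 = 11)
E(n) = -4 (E(n) = 1 - 1*5 = 1 - 5 = -4)
G*(E(-3) + g(6, k(-5, -1))) = 11*(-4 + (6 - 5)) = 11*(-4 + 1) = 11*(-3) = -33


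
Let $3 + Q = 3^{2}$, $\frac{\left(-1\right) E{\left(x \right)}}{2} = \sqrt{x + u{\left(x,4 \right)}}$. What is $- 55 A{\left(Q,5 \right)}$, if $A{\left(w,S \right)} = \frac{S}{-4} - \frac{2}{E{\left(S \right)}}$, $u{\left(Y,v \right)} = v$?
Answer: $\frac{605}{12} \approx 50.417$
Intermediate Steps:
$E{\left(x \right)} = - 2 \sqrt{4 + x}$ ($E{\left(x \right)} = - 2 \sqrt{x + 4} = - 2 \sqrt{4 + x}$)
$Q = 6$ ($Q = -3 + 3^{2} = -3 + 9 = 6$)
$A{\left(w,S \right)} = \frac{1}{\sqrt{4 + S}} - \frac{S}{4}$ ($A{\left(w,S \right)} = \frac{S}{-4} - \frac{2}{\left(-2\right) \sqrt{4 + S}} = S \left(- \frac{1}{4}\right) - 2 \left(- \frac{1}{2 \sqrt{4 + S}}\right) = - \frac{S}{4} + \frac{1}{\sqrt{4 + S}} = \frac{1}{\sqrt{4 + S}} - \frac{S}{4}$)
$- 55 A{\left(Q,5 \right)} = - 55 \left(\frac{1}{\sqrt{4 + 5}} - \frac{5}{4}\right) = - 55 \left(\frac{1}{\sqrt{9}} - \frac{5}{4}\right) = - 55 \left(\frac{1}{3} - \frac{5}{4}\right) = \left(-55\right) \left(- \frac{11}{12}\right) = \frac{605}{12}$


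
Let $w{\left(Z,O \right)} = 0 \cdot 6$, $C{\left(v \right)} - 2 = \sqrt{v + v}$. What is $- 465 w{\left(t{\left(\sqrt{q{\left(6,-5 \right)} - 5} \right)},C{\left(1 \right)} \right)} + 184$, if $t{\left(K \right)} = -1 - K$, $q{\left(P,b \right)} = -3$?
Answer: $184$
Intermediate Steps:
$C{\left(v \right)} = 2 + \sqrt{2} \sqrt{v}$ ($C{\left(v \right)} = 2 + \sqrt{v + v} = 2 + \sqrt{2 v} = 2 + \sqrt{2} \sqrt{v}$)
$w{\left(Z,O \right)} = 0$
$- 465 w{\left(t{\left(\sqrt{q{\left(6,-5 \right)} - 5} \right)},C{\left(1 \right)} \right)} + 184 = \left(-465\right) 0 + 184 = 0 + 184 = 184$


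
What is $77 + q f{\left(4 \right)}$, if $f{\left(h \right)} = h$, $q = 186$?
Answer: $821$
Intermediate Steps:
$77 + q f{\left(4 \right)} = 77 + 186 \cdot 4 = 77 + 744 = 821$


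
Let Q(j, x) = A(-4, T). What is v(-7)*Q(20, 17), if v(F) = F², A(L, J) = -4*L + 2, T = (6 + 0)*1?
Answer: 882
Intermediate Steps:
T = 6 (T = 6*1 = 6)
A(L, J) = 2 - 4*L
Q(j, x) = 18 (Q(j, x) = 2 - 4*(-4) = 2 + 16 = 18)
v(-7)*Q(20, 17) = (-7)²*18 = 49*18 = 882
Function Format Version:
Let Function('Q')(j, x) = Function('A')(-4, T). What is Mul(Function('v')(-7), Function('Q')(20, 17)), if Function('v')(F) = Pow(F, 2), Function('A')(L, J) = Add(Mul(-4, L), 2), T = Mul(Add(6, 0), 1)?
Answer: 882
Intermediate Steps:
T = 6 (T = Mul(6, 1) = 6)
Function('A')(L, J) = Add(2, Mul(-4, L))
Function('Q')(j, x) = 18 (Function('Q')(j, x) = Add(2, Mul(-4, -4)) = Add(2, 16) = 18)
Mul(Function('v')(-7), Function('Q')(20, 17)) = Mul(Pow(-7, 2), 18) = Mul(49, 18) = 882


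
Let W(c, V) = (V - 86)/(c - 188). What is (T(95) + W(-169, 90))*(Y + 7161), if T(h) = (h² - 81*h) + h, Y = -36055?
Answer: -14698984574/357 ≈ -4.1174e+7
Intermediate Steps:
T(h) = h² - 80*h
W(c, V) = (-86 + V)/(-188 + c)
(T(95) + W(-169, 90))*(Y + 7161) = (95*(-80 + 95) + (-86 + 90)/(-188 - 169))*(-36055 + 7161) = (95*15 + 4/(-357))*(-28894) = (1425 - 1/357*4)*(-28894) = (1425 - 4/357)*(-28894) = (508721/357)*(-28894) = -14698984574/357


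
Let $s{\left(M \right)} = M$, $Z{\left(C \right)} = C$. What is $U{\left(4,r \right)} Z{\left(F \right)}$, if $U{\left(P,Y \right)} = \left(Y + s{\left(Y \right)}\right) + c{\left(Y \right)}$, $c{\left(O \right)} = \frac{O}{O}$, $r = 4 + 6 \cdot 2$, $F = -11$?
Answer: $-363$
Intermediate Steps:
$r = 16$ ($r = 4 + 12 = 16$)
$c{\left(O \right)} = 1$
$U{\left(P,Y \right)} = 1 + 2 Y$ ($U{\left(P,Y \right)} = \left(Y + Y\right) + 1 = 2 Y + 1 = 1 + 2 Y$)
$U{\left(4,r \right)} Z{\left(F \right)} = \left(1 + 2 \cdot 16\right) \left(-11\right) = \left(1 + 32\right) \left(-11\right) = 33 \left(-11\right) = -363$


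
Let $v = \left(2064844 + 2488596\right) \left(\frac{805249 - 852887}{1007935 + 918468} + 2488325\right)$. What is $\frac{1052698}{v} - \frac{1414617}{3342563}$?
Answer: $- \frac{15438412641313424545318619}{36479045707982073983162320} \approx -0.42321$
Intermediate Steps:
$v = \frac{21826990670322189280}{1926403}$ ($v = 4553440 \left(- \frac{47638}{1926403} + 2488325\right) = 4553440 \cdot \frac{4793516697337}{1926403} = \frac{21826990670322189280}{1926403} \approx 1.133 \cdot 10^{13}$)
$\frac{1052698}{v} - \frac{1414617}{3342563} = \frac{1052698}{\frac{21826990670322189280}{1926403}} - \frac{1414617}{3342563} = 1052698 \cdot \frac{1926403}{21826990670322189280} - \frac{1414617}{3342563} = \frac{1013960292647}{10913495335161094640} - \frac{1414617}{3342563} = - \frac{15438412641313424545318619}{36479045707982073983162320}$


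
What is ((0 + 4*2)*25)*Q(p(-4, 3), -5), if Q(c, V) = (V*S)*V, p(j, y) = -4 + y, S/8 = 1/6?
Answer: 20000/3 ≈ 6666.7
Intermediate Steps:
S = 4/3 (S = 8/6 = 8*(1/6) = 4/3 ≈ 1.3333)
Q(c, V) = 4*V**2/3 (Q(c, V) = (V*(4/3))*V = (4*V/3)*V = 4*V**2/3)
((0 + 4*2)*25)*Q(p(-4, 3), -5) = ((0 + 4*2)*25)*((4/3)*(-5)**2) = ((0 + 8)*25)*((4/3)*25) = (8*25)*(100/3) = 200*(100/3) = 20000/3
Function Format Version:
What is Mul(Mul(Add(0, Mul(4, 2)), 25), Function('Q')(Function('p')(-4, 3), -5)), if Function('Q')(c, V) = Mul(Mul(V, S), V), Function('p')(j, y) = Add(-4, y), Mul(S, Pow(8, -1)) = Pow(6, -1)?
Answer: Rational(20000, 3) ≈ 6666.7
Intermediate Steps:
S = Rational(4, 3) (S = Mul(8, Pow(6, -1)) = Mul(8, Rational(1, 6)) = Rational(4, 3) ≈ 1.3333)
Function('Q')(c, V) = Mul(Rational(4, 3), Pow(V, 2)) (Function('Q')(c, V) = Mul(Mul(V, Rational(4, 3)), V) = Mul(Mul(Rational(4, 3), V), V) = Mul(Rational(4, 3), Pow(V, 2)))
Mul(Mul(Add(0, Mul(4, 2)), 25), Function('Q')(Function('p')(-4, 3), -5)) = Mul(Mul(Add(0, Mul(4, 2)), 25), Mul(Rational(4, 3), Pow(-5, 2))) = Mul(Mul(Add(0, 8), 25), Mul(Rational(4, 3), 25)) = Mul(Mul(8, 25), Rational(100, 3)) = Mul(200, Rational(100, 3)) = Rational(20000, 3)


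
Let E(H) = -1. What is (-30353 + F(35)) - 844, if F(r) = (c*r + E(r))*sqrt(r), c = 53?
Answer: -31197 + 1854*sqrt(35) ≈ -20229.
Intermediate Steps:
F(r) = sqrt(r)*(-1 + 53*r) (F(r) = (53*r - 1)*sqrt(r) = (-1 + 53*r)*sqrt(r) = sqrt(r)*(-1 + 53*r))
(-30353 + F(35)) - 844 = (-30353 + sqrt(35)*(-1 + 53*35)) - 844 = (-30353 + sqrt(35)*(-1 + 1855)) - 844 = (-30353 + sqrt(35)*1854) - 844 = (-30353 + 1854*sqrt(35)) - 844 = -31197 + 1854*sqrt(35)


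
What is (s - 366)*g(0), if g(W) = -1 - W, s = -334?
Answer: 700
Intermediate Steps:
(s - 366)*g(0) = (-334 - 366)*(-1 - 1*0) = -700*(-1 + 0) = -700*(-1) = 700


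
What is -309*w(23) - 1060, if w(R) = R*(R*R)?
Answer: -3760663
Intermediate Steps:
w(R) = R**3 (w(R) = R*R**2 = R**3)
-309*w(23) - 1060 = -309*23**3 - 1060 = -309*12167 - 1060 = -3759603 - 1060 = -3760663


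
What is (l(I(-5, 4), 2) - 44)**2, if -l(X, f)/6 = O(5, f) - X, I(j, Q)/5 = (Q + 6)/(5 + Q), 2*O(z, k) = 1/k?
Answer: 5329/36 ≈ 148.03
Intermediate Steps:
O(z, k) = 1/(2*k)
I(j, Q) = 5*(6 + Q)/(5 + Q) (I(j, Q) = 5*((Q + 6)/(5 + Q)) = 5*((6 + Q)/(5 + Q)) = 5*(6 + Q)/(5 + Q))
l(X, f) = -3/f + 6*X (l(X, f) = -6*(1/(2*f) - X) = -3/f + 6*X)
(l(I(-5, 4), 2) - 44)**2 = ((-3/2 + 6*(5*(6 + 4)/(5 + 4))) - 44)**2 = ((-3*1/2 + 6*(5*10/9)) - 44)**2 = ((-3/2 + 6*(5*(1/9)*10)) - 44)**2 = ((-3/2 + 6*(50/9)) - 44)**2 = ((-3/2 + 100/3) - 44)**2 = (191/6 - 44)**2 = (-73/6)**2 = 5329/36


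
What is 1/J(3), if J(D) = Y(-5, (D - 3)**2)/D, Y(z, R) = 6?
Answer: 1/2 ≈ 0.50000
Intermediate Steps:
J(D) = 6/D
1/J(3) = 1/(6/3) = 1/(6*(1/3)) = 1/2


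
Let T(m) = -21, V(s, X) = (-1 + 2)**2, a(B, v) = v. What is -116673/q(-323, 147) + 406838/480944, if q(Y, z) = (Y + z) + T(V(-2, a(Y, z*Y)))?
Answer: 28096663199/47372984 ≈ 593.09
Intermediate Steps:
V(s, X) = 1 (V(s, X) = 1**2 = 1)
q(Y, z) = -21 + Y + z (q(Y, z) = (Y + z) - 21 = -21 + Y + z)
-116673/q(-323, 147) + 406838/480944 = -116673/(-21 - 323 + 147) + 406838/480944 = -116673/(-197) + 406838*(1/480944) = -116673*(-1/197) + 203419/240472 = 116673/197 + 203419/240472 = 28096663199/47372984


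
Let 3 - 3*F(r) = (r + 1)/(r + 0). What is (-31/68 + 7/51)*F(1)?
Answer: -65/612 ≈ -0.10621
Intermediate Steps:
F(r) = 1 - (1 + r)/(3*r) (F(r) = 1 - (r + 1)/(3*(r + 0)) = 1 - (1 + r)/(3*r))
(-31/68 + 7/51)*F(1) = (-31/68 + 7/51)*((⅓)*(-1 + 2*1)/1) = (-31*1/68 + 7*(1/51))*((⅓)*1*(-1 + 2)) = (-31/68 + 7/51)*((⅓)*1*1) = -65/204*⅓ = -65/612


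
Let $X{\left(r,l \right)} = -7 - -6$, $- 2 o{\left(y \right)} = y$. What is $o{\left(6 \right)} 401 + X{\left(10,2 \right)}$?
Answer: $-1204$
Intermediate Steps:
$o{\left(y \right)} = - \frac{y}{2}$
$X{\left(r,l \right)} = -1$ ($X{\left(r,l \right)} = -7 + 6 = -1$)
$o{\left(6 \right)} 401 + X{\left(10,2 \right)} = \left(- \frac{1}{2}\right) 6 \cdot 401 - 1 = \left(-3\right) 401 - 1 = -1203 - 1 = -1204$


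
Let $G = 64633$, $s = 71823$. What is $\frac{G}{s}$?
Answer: $\frac{64633}{71823} \approx 0.89989$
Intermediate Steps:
$\frac{G}{s} = \frac{64633}{71823}$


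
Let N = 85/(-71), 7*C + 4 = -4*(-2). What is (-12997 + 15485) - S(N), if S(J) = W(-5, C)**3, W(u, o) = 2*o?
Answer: 852872/343 ≈ 2486.5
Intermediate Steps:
C = 4/7 (C = -4/7 + (-4*(-2))/7 = -4/7 + (1/7)*8 = -4/7 + 8/7 = 4/7 ≈ 0.57143)
N = -85/71 (N = 85*(-1/71) = -85/71 ≈ -1.1972)
S(J) = 512/343 (S(J) = (2*(4/7))**3 = (8/7)**3 = 512/343)
(-12997 + 15485) - S(N) = (-12997 + 15485) - 1*512/343 = 2488 - 512/343 = 852872/343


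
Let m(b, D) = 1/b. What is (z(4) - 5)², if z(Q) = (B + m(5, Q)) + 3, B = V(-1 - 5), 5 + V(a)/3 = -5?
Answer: 25281/25 ≈ 1011.2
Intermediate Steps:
m(b, D) = 1/b
V(a) = -30 (V(a) = -15 + 3*(-5) = -15 - 15 = -30)
B = -30
z(Q) = -134/5 (z(Q) = (-30 + 1/5) + 3 = (-30 + ⅕) + 3 = -149/5 + 3 = -134/5)
(z(4) - 5)² = (-134/5 - 5)² = (-159/5)² = 25281/25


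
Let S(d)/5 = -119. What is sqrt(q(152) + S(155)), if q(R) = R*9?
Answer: sqrt(773) ≈ 27.803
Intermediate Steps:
S(d) = -595 (S(d) = 5*(-119) = -595)
q(R) = 9*R
sqrt(q(152) + S(155)) = sqrt(9*152 - 595) = sqrt(1368 - 595) = sqrt(773)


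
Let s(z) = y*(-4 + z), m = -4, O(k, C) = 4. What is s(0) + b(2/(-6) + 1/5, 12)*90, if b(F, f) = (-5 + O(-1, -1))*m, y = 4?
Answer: 344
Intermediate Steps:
s(z) = -16 + 4*z (s(z) = 4*(-4 + z) = -16 + 4*z)
b(F, f) = 4 (b(F, f) = (-5 + 4)*(-4) = -1*(-4) = 4)
s(0) + b(2/(-6) + 1/5, 12)*90 = (-16 + 4*0) + 4*90 = (-16 + 0) + 360 = -16 + 360 = 344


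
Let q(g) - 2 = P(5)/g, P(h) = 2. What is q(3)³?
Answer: 512/27 ≈ 18.963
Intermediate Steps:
q(g) = 2 + 2/g
q(3)³ = (2 + 2/3)³ = (2 + 2*(⅓))³ = (2 + ⅔)³ = (8/3)³ = 512/27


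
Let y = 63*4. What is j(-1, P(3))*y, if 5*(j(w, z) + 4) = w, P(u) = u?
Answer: -5292/5 ≈ -1058.4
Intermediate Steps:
j(w, z) = -4 + w/5
y = 252
j(-1, P(3))*y = (-4 + (⅕)*(-1))*252 = (-4 - ⅕)*252 = -21/5*252 = -5292/5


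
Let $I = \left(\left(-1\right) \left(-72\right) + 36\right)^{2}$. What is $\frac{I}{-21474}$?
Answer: $- \frac{648}{1193} \approx -0.54317$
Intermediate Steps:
$I = 11664$ ($I = \left(72 + 36\right)^{2} = 108^{2} = 11664$)
$\frac{I}{-21474} = \frac{11664}{-21474} = 11664 \left(- \frac{1}{21474}\right) = - \frac{648}{1193}$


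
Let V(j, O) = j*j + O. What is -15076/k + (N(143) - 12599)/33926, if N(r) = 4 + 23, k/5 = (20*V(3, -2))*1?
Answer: -65033597/2968525 ≈ -21.908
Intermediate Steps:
V(j, O) = O + j² (V(j, O) = j² + O = O + j²)
k = 700 (k = 5*((20*(-2 + 3²))*1) = 5*((20*(-2 + 9))*1) = 5*((20*7)*1) = 5*(140*1) = 5*140 = 700)
N(r) = 27
-15076/k + (N(143) - 12599)/33926 = -15076/700 + (27 - 12599)/33926 = -15076*1/700 - 12572*1/33926 = -3769/175 - 6286/16963 = -65033597/2968525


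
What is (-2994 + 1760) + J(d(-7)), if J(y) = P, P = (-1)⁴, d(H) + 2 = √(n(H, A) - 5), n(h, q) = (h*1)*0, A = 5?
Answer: -1233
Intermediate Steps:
n(h, q) = 0 (n(h, q) = h*0 = 0)
d(H) = -2 + I*√5 (d(H) = -2 + √(0 - 5) = -2 + √(-5) = -2 + I*√5)
P = 1
J(y) = 1
(-2994 + 1760) + J(d(-7)) = (-2994 + 1760) + 1 = -1234 + 1 = -1233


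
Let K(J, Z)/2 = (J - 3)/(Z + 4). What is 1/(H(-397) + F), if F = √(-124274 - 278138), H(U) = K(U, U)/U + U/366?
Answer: -43873352025222/16200017026431167041 - 80514344562632*I*√100603/16200017026431167041 ≈ -2.7082e-6 - 0.0015764*I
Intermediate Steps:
K(J, Z) = 2*(-3 + J)/(4 + Z) (K(J, Z) = 2*((J - 3)/(Z + 4)) = 2*((-3 + J)/(4 + Z)) = 2*(-3 + J)/(4 + Z))
H(U) = U/366 + 2*(-3 + U)/(U*(4 + U)) (H(U) = (2*(-3 + U)/(4 + U))/U + U/366 = 2*(-3 + U)/(U*(4 + U)) + U*(1/366) = 2*(-3 + U)/(U*(4 + U)) + U/366 = U/366 + 2*(-3 + U)/(U*(4 + U)))
F = 2*I*√100603 (F = √(-402412) = 2*I*√100603 ≈ 634.36*I)
1/(H(-397) + F) = 1/((1/366)*(-2196 + 732*(-397) + (-397)²*(4 - 397))/(-397*(4 - 397)) + 2*I*√100603) = 1/((1/366)*(-1/397)*(-2196 - 290604 + 157609*(-393))/(-393) + 2*I*√100603) = 1/((1/366)*(-1/397)*(-1/393)*(-2196 - 290604 - 61940337) + 2*I*√100603) = 1/((1/366)*(-1/397)*(-1/393)*(-62233137) + 2*I*√100603) = 1/(-6914793/6344854 + 2*I*√100603)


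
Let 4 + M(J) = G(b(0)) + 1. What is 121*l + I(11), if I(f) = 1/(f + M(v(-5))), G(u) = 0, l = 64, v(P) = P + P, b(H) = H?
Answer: 61953/8 ≈ 7744.1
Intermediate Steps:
v(P) = 2*P
M(J) = -3 (M(J) = -4 + (0 + 1) = -4 + 1 = -3)
I(f) = 1/(-3 + f) (I(f) = 1/(f - 3) = 1/(-3 + f))
121*l + I(11) = 121*64 + 1/(-3 + 11) = 7744 + 1/8 = 7744 + ⅛ = 61953/8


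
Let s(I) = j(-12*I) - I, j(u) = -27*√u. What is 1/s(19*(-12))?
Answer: -1/8520 - 9*√19/53960 ≈ -0.00084439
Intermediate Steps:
s(I) = -I - 54*√3*√(-I) (s(I) = -27*2*√3*√(-I) - I = -54*√3*√(-I) - I = -I - 54*√3*√(-I))
1/s(19*(-12)) = 1/(-19*(-12) - 54*√3*√(-19*(-12))) = 1/(-1*(-228) - 54*√3*√(-1*(-228))) = 1/(228 - 54*√3*√228) = 1/(228 - 54*√3*2*√57) = 1/(228 - 324*√19)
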